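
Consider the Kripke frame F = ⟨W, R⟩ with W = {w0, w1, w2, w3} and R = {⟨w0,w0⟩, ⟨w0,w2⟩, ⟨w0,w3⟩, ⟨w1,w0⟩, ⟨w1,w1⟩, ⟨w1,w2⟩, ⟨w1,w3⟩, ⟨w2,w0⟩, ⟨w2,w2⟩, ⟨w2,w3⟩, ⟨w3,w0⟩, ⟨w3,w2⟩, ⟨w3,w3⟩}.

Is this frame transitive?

Transitive: yes — every two-step R-path is closed by a direct edge.

Yes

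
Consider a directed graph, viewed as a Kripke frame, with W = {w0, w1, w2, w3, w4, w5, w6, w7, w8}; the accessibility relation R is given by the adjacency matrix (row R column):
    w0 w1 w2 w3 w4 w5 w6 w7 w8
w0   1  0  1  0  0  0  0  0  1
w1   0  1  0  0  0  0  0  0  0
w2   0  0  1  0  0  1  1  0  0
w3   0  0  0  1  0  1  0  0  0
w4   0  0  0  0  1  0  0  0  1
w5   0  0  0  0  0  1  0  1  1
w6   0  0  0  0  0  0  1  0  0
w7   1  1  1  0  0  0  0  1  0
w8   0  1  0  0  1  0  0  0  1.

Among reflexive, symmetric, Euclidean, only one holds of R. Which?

reflexive

Reflexive: yes — every world is R-related to itself.
Symmetric: no — w0 R w2 but not w2 R w0.
Euclidean: no — w0 R w2 and w0 R w8, but not w2 R w8.
Only reflexive holds.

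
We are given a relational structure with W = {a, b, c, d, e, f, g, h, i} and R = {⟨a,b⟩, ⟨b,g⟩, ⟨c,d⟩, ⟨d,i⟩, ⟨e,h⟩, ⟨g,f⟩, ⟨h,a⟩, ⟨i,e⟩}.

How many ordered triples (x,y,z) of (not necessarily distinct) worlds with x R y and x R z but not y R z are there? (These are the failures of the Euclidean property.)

Enumerating: (a,b,b), (b,g,g), (c,d,d), (d,i,i), (e,h,h), (g,f,f), (h,a,a), (i,e,e).

8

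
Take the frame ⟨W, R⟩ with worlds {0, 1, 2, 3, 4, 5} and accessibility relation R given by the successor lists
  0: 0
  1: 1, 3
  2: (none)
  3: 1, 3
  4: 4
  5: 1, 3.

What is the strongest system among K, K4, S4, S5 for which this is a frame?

Transitive (axiom 4): yes — every two-step R-path is closed by a direct edge.
Reflexive (axiom T): no — 2 is not related to itself.
Euclidean (axiom 5): yes — any two successors of a common world are R-related.
So F validates K, K4; S4 would additionally require R to be reflexive. The strongest is K4.

K4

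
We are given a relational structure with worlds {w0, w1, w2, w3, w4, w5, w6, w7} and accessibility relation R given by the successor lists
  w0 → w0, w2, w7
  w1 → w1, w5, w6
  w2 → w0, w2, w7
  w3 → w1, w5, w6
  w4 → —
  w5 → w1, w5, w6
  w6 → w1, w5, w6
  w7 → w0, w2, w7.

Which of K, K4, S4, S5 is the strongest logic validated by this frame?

Transitive (axiom 4): yes — every two-step R-path is closed by a direct edge.
Reflexive (axiom T): no — w3 is not related to itself.
Euclidean (axiom 5): yes — any two successors of a common world are R-related.
So F validates K, K4; S4 would additionally require R to be reflexive. The strongest is K4.

K4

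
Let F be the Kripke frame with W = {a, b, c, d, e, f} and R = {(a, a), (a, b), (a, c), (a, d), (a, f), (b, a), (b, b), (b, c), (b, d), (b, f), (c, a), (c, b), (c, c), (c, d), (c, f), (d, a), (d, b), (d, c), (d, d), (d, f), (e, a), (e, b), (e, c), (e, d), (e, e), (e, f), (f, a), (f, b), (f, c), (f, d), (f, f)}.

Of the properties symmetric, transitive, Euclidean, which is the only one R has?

transitive

Symmetric: no — e R a but not a R e.
Transitive: yes — every two-step R-path is closed by a direct edge.
Euclidean: no — e R a and e R e, but not a R e.
Only transitive holds.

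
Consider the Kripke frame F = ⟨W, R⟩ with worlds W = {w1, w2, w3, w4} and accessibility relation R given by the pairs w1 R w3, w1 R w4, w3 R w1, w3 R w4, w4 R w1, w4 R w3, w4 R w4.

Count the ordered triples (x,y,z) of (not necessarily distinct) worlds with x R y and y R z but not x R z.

4

Enumerating: (w1,w3,w1), (w1,w4,w1), (w3,w1,w3), (w3,w4,w3).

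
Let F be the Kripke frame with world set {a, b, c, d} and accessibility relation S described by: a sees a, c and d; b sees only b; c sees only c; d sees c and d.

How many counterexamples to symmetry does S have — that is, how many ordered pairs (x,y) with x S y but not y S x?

Enumerating: (a,c), (a,d), (d,c).

3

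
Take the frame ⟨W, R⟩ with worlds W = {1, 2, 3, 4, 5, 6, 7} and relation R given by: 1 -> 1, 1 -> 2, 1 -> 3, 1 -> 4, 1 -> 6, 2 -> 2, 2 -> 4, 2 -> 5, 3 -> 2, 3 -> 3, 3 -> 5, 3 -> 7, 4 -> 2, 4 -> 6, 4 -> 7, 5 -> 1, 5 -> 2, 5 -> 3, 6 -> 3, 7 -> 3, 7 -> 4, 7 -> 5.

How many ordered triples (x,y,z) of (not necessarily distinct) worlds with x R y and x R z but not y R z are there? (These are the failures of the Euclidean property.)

40

Enumerating: (1,2,1), (1,2,3), (1,2,6), (1,3,1), (1,3,4), (1,3,6), (1,4,1), (1,4,3), (1,4,4), (1,6,1), (1,6,2), (1,6,4), … and 28 more.
Total: 40.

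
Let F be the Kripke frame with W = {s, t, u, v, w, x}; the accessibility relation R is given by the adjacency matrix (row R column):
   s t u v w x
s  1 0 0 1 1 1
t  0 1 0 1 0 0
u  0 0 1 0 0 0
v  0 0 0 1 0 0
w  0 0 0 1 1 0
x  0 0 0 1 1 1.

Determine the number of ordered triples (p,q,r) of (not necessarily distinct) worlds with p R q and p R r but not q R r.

11

Enumerating: (s,v,s), (s,v,w), (s,v,x), (s,w,s), (s,w,x), (s,x,s), (t,v,t), (w,v,w), (x,v,w), (x,v,x), (x,w,x).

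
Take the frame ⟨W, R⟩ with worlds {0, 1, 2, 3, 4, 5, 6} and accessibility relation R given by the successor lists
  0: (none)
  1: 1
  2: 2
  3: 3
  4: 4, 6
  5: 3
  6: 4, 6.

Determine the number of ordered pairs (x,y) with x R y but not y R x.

Enumerating: (5,3).

1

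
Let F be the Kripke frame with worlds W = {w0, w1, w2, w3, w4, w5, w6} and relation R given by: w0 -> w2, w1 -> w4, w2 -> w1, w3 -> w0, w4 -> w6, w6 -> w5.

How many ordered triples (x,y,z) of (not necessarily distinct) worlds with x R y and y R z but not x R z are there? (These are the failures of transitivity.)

5

Enumerating: (w0,w2,w1), (w1,w4,w6), (w2,w1,w4), (w3,w0,w2), (w4,w6,w5).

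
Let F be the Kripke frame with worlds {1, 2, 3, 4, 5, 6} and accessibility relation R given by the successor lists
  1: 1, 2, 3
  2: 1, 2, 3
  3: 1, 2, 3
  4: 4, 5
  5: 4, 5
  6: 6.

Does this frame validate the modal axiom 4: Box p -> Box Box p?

Yes

Axiom 4 corresponds to the accessibility relation being transitive.
Transitive: yes — every two-step R-path is closed by a direct edge.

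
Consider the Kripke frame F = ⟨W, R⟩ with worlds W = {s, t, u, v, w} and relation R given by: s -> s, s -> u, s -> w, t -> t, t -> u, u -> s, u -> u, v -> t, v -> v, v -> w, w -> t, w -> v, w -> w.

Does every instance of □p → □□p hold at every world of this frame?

No

The schema 4 characterises exactly the transitive frames.
Transitive: no — s R w and w R t, but not s R t.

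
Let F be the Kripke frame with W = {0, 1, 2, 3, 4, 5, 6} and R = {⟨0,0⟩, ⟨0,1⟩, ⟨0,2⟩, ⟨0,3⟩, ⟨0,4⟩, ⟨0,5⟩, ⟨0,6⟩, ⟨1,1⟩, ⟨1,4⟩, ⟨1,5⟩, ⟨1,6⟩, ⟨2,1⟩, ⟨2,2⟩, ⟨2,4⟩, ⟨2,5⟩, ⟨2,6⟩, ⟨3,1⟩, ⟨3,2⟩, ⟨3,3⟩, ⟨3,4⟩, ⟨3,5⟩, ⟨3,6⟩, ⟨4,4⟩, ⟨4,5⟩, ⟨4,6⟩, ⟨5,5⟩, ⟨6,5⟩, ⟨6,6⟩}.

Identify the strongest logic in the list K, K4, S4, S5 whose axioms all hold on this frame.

Transitive (axiom 4): yes — every two-step R-path is closed by a direct edge.
Reflexive (axiom T): yes — every world is R-related to itself.
Euclidean (axiom 5): no — 0 R 1 and 0 R 2, but not 1 R 2.
So F validates K, K4, S4; S5 would additionally require R to be Euclidean. The strongest is S4.

S4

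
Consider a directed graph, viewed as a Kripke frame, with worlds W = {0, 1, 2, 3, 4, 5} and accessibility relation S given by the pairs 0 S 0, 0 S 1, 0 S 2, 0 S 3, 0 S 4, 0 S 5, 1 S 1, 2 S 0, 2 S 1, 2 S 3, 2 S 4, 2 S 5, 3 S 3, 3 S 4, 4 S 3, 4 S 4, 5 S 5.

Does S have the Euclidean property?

No

Euclidean: no — 0 S 1 and 0 S 2, but not 1 S 2.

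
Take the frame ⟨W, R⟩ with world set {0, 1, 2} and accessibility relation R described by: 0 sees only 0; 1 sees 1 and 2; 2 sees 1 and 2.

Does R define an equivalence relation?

Yes

Reflexive: yes — every world is R-related to itself.
Symmetric: yes — every pair in R has its reverse in R.
Transitive: yes — every two-step R-path is closed by a direct edge.
So R is an equivalence relation.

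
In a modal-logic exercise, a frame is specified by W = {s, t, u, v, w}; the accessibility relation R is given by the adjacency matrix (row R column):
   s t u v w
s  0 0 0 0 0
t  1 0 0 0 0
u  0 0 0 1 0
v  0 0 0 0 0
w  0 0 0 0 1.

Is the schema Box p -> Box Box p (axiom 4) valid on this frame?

Yes

The schema 4 characterises exactly the transitive frames.
Transitive: yes — every two-step R-path is closed by a direct edge.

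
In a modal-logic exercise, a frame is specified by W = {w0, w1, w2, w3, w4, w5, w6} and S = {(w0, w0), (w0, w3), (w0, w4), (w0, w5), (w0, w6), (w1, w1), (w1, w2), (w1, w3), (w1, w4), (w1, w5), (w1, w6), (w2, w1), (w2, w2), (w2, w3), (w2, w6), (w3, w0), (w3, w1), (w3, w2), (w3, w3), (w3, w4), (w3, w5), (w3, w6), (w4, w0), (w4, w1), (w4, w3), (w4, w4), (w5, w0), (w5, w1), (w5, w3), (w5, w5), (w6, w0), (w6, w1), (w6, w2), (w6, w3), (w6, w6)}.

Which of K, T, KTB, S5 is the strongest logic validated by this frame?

Reflexive (axiom T): yes — every world is S-related to itself.
Symmetric (axiom B): yes — every pair in S has its reverse in S.
Euclidean (axiom 5): no — w0 S w4 and w0 S w5, but not w4 S w5.
So F validates K, T, KTB; S5 would additionally require S to be Euclidean. The strongest is KTB.

KTB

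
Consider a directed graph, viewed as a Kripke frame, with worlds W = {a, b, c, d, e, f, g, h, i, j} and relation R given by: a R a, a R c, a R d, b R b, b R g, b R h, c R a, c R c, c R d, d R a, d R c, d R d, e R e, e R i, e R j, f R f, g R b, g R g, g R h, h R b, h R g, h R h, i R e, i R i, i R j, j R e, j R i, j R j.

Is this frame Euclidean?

Euclidean: yes — any two successors of a common world are R-related.

Yes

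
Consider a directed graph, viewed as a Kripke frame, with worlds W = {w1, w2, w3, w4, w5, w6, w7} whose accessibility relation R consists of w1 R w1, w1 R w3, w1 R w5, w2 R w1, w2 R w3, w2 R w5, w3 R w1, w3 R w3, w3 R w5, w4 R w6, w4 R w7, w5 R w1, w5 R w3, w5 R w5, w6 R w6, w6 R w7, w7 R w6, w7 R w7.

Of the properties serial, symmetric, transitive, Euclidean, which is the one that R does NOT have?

Serial: yes — every world has a successor (e.g. w1 R w1).
Symmetric: no — w2 R w1 but not w1 R w2.
Transitive: yes — every two-step R-path is closed by a direct edge.
Euclidean: yes — any two successors of a common world are R-related.
Only symmetric fails.

symmetric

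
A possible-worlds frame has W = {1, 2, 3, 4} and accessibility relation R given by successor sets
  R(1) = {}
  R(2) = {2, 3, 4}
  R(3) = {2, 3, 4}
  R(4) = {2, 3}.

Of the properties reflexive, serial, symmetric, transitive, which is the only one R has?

Reflexive: no — 1 is not related to itself.
Serial: no — 1 has no R-successor.
Symmetric: yes — every pair in R has its reverse in R.
Transitive: no — 4 R 2 and 2 R 4, but not 4 R 4.
Only symmetric holds.

symmetric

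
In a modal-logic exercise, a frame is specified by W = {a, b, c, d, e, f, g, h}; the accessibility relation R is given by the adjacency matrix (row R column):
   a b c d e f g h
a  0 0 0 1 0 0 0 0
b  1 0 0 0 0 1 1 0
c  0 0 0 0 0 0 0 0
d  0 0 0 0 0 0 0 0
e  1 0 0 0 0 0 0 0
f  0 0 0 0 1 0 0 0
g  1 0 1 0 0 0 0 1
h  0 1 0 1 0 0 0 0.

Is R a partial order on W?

Reflexive: no — a is not related to itself.
Transitive: no — b R a and a R d, but not b R d.
Antisymmetric: yes — no distinct pair is related both ways.
So R is not a partial order.

No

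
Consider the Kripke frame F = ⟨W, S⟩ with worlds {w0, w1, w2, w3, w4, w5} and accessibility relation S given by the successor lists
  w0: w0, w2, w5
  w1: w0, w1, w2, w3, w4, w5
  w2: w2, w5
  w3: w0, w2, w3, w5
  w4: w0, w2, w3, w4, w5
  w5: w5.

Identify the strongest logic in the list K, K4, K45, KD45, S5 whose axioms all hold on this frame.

Transitive (axiom 4): yes — every two-step S-path is closed by a direct edge.
Euclidean (axiom 5): no — w0 S w5 and w0 S w2, but not w5 S w2.
Serial (axiom D): yes — every world has a successor (e.g. w0 S w0).
Reflexive (axiom T): yes — every world is S-related to itself.
So F validates K, K4; K45 would additionally require S to be Euclidean. The strongest is K4.

K4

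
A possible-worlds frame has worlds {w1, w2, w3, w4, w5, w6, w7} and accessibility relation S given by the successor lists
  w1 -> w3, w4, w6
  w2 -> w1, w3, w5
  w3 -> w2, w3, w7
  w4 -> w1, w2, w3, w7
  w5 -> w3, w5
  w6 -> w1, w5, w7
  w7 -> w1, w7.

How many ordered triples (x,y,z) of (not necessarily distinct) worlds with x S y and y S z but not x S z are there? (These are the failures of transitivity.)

Enumerating: (w1,w3,w2), (w1,w3,w7), (w1,w4,w1), (w1,w4,w2), (w1,w4,w7), (w1,w6,w1), (w1,w6,w5), (w1,w6,w7), (w2,w1,w4), (w2,w1,w6), (w2,w3,w2), (w2,w3,w7), … and 15 more.
Total: 27.

27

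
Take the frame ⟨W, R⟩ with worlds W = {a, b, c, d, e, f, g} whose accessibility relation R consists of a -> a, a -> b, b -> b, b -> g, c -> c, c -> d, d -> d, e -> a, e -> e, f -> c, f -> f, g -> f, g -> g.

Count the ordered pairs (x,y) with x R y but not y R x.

6

Enumerating: (a,b), (b,g), (c,d), (e,a), (f,c), (g,f).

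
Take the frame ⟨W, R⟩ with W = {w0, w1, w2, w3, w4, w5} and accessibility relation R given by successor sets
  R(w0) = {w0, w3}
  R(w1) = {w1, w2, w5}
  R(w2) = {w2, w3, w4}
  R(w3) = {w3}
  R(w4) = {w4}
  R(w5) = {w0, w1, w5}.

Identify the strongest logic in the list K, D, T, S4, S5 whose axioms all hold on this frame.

T

Serial (axiom D): yes — every world has a successor (e.g. w0 R w0).
Reflexive (axiom T): yes — every world is R-related to itself.
Transitive (axiom 4): no — w1 R w2 and w2 R w3, but not w1 R w3.
Euclidean (axiom 5): no — w1 R w2 and w1 R w5, but not w2 R w5.
So F validates K, D, T; S4 would additionally require R to be transitive. The strongest is T.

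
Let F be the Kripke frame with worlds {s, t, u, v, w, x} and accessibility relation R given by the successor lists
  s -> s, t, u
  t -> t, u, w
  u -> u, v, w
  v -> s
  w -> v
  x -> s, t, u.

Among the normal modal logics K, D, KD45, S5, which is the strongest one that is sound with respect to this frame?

D

Serial (axiom D): yes — every world has a successor (e.g. s R s).
Euclidean (axiom 5): no — s R u and s R t, but not u R t.
Transitive (axiom 4): no — s R t and t R w, but not s R w.
Reflexive (axiom T): no — v is not related to itself.
So F validates K, D; KD45 would additionally require R to be Euclidean and transitive. The strongest is D.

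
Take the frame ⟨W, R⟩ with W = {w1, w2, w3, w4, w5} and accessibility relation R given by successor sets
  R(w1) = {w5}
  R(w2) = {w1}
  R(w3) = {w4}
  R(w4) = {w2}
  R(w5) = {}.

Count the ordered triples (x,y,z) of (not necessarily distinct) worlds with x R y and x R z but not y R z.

4

Enumerating: (w1,w5,w5), (w2,w1,w1), (w3,w4,w4), (w4,w2,w2).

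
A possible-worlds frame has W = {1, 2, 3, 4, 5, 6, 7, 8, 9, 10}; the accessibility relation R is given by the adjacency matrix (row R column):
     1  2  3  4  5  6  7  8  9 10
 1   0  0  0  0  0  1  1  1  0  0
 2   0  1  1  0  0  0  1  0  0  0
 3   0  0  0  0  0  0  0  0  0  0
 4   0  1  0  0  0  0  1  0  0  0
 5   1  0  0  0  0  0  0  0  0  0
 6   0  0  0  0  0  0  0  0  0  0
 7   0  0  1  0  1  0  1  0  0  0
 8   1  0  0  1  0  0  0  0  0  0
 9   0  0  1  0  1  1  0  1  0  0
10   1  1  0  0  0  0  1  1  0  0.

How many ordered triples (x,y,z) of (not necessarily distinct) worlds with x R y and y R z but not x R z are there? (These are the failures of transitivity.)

25

Enumerating: (1,7,3), (1,7,5), (1,8,1), (1,8,4), (10,1,6), (10,2,3), (10,7,3), (10,7,5), (10,8,4), (2,7,5), (4,2,3), (4,7,3), … and 13 more.
Total: 25.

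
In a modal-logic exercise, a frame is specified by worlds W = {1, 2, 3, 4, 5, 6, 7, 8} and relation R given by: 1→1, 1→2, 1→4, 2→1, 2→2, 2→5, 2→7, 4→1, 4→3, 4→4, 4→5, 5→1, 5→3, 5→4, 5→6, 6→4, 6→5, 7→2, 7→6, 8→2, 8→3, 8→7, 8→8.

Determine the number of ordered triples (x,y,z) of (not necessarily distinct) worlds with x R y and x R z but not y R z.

40

Enumerating: (1,2,4), (1,4,2), (2,1,5), (2,1,7), (2,5,2), (2,5,5), (2,5,7), (2,7,1), (2,7,5), (2,7,7), (4,1,3), (4,1,5), … and 28 more.
Total: 40.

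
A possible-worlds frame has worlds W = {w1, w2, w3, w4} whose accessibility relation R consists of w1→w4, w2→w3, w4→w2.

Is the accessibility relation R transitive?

No

Transitive: no — w1 R w4 and w4 R w2, but not w1 R w2.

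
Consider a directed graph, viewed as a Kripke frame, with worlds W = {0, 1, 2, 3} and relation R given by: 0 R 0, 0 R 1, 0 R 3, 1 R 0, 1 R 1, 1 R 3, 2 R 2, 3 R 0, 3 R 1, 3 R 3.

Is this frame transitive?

Transitive: yes — every two-step R-path is closed by a direct edge.

Yes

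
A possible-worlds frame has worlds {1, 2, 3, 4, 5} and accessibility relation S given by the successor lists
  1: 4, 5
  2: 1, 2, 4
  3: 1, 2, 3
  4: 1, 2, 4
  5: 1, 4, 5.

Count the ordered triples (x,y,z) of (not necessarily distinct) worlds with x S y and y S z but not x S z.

9

Enumerating: (1,4,1), (1,4,2), (1,5,1), (2,1,5), (3,1,4), (3,1,5), (3,2,4), (4,1,5), (5,4,2).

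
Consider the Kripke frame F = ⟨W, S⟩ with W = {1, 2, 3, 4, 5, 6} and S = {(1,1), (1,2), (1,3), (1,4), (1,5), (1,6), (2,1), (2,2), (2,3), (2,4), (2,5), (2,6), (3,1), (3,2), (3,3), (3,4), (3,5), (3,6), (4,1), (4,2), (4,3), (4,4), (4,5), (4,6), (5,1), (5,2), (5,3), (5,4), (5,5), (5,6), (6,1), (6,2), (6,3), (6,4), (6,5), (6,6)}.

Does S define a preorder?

Reflexive: yes — every world is S-related to itself.
Transitive: yes — every two-step S-path is closed by a direct edge.
So S is a preorder.

Yes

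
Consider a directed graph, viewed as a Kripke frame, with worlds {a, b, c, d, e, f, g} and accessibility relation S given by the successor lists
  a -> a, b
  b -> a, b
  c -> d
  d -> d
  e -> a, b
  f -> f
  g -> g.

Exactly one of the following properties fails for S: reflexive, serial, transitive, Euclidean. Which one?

Reflexive: no — c is not related to itself.
Serial: yes — every world has a successor (e.g. a S a).
Transitive: yes — every two-step S-path is closed by a direct edge.
Euclidean: yes — any two successors of a common world are S-related.
Only reflexive fails.

reflexive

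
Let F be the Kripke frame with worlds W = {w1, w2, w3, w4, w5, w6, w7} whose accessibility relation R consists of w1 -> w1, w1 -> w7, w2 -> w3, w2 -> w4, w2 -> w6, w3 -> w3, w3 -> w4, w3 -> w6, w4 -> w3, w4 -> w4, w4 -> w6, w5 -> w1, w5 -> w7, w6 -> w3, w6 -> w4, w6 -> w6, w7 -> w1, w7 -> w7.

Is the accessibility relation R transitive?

Transitive: yes — every two-step R-path is closed by a direct edge.

Yes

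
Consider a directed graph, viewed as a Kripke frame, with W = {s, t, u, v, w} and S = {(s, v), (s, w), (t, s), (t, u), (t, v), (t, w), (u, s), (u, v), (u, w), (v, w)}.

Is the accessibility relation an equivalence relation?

Reflexive: no — s is not related to itself.
Symmetric: no — s S v but not v S s.
Transitive: yes — every two-step S-path is closed by a direct edge.
So S is not an equivalence relation.

No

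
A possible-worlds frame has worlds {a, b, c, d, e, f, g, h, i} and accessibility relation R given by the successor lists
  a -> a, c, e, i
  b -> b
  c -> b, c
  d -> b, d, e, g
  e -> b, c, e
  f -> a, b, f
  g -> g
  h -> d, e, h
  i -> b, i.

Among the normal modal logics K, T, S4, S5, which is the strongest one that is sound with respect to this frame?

T

Reflexive (axiom T): yes — every world is R-related to itself.
Transitive (axiom 4): no — a R c and c R b, but not a R b.
Euclidean (axiom 5): no — a R c and a R e, but not c R e.
So F validates K, T; S4 would additionally require R to be transitive. The strongest is T.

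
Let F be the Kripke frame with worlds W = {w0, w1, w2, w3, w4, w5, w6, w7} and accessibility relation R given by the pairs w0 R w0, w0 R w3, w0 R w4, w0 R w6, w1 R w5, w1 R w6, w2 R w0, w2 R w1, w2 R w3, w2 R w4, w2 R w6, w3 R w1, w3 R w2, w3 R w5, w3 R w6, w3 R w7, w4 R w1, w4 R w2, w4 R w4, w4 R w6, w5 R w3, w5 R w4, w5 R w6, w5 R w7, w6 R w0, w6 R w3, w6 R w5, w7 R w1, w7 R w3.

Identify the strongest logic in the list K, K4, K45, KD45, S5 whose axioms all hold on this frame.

K

Transitive (axiom 4): no — w0 R w3 and w3 R w1, but not w0 R w1.
Euclidean (axiom 5): no — w0 R w3 and w0 R w4, but not w3 R w4.
Serial (axiom D): yes — every world has a successor (e.g. w0 R w0).
Reflexive (axiom T): no — w1 is not related to itself.
So F validates K; K4 would additionally require R to be transitive. The strongest is K.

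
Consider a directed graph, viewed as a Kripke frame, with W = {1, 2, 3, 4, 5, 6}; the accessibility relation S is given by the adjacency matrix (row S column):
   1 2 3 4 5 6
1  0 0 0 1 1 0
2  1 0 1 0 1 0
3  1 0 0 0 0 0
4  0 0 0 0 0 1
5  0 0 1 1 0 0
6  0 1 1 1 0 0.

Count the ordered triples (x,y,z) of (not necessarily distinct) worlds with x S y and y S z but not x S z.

15

Enumerating: (1,4,6), (1,5,3), (2,1,4), (2,5,4), (3,1,4), (3,1,5), (4,6,2), (4,6,3), (4,6,4), (5,3,1), (5,4,6), (6,2,1), (6,2,5), (6,3,1), (6,4,6).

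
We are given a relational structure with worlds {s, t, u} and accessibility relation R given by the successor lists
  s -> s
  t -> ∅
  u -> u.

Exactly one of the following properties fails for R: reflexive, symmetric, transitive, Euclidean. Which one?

reflexive

Reflexive: no — t is not related to itself.
Symmetric: yes — every pair in R has its reverse in R.
Transitive: yes — every two-step R-path is closed by a direct edge.
Euclidean: yes — any two successors of a common world are R-related.
Only reflexive fails.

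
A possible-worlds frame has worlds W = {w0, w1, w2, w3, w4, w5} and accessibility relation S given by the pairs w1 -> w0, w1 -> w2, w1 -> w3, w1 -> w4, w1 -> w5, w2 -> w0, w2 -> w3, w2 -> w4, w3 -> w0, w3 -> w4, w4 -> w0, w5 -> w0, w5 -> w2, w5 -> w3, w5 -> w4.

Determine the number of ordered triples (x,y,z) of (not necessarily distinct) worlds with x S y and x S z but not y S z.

Enumerating: (w1,w0,w0), (w1,w0,w2), (w1,w0,w3), (w1,w0,w4), (w1,w0,w5), (w1,w2,w2), (w1,w2,w5), (w1,w3,w2), (w1,w3,w3), (w1,w3,w5), (w1,w4,w2), (w1,w4,w3), … and 23 more.
Total: 35.

35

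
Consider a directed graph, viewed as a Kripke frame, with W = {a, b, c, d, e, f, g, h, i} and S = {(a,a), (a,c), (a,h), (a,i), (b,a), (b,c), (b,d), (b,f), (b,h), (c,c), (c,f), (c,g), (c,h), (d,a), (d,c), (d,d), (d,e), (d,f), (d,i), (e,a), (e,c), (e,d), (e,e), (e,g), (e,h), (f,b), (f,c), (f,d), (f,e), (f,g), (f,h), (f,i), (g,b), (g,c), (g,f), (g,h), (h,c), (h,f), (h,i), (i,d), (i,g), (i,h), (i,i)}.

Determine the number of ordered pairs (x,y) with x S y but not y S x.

Enumerating: (a,c), (a,h), (a,i), (b,a), (b,c), (b,d), (b,h), (d,a), (d,c), (e,a), (e,c), (e,g), (e,h), (f,e), (f,i), (g,b), (g,h), (i,g).

18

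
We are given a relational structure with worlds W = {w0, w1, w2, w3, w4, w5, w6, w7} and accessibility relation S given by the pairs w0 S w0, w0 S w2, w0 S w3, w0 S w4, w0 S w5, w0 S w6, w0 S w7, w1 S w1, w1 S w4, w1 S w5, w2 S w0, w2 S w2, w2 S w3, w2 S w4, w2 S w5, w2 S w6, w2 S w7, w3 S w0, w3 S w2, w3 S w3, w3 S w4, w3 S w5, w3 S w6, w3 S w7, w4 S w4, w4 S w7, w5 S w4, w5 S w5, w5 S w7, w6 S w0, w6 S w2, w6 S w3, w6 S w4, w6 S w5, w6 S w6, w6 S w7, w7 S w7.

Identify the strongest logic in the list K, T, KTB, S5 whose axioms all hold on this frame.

Reflexive (axiom T): yes — every world is S-related to itself.
Symmetric (axiom B): no — w0 S w4 but not w4 S w0.
Euclidean (axiom 5): no — w0 S w4 and w0 S w2, but not w4 S w2.
So F validates K, T; KTB would additionally require S to be symmetric. The strongest is T.

T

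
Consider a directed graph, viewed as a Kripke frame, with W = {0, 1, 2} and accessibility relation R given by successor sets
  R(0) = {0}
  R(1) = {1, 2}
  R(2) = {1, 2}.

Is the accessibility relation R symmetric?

Symmetric: yes — every pair in R has its reverse in R.

Yes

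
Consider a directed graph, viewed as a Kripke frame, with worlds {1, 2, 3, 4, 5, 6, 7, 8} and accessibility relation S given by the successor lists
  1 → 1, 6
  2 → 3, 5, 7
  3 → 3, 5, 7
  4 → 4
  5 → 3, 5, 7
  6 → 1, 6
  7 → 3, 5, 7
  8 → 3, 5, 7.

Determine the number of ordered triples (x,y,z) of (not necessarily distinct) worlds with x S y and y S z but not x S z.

S is transitive; there are no such tuples.

0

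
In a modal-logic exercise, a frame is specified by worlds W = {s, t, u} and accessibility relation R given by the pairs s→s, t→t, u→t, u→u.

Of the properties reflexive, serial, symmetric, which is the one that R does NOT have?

symmetric

Reflexive: yes — every world is R-related to itself.
Serial: yes — every world has a successor (e.g. s R s).
Symmetric: no — u R t but not t R u.
Only symmetric fails.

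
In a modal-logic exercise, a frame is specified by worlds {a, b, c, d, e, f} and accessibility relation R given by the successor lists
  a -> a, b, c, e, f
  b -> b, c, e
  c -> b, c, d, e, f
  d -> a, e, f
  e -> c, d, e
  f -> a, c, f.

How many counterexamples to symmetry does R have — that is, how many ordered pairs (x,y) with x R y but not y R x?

Enumerating: (a,b), (a,c), (a,e), (b,e), (c,d), (d,a), (d,f).

7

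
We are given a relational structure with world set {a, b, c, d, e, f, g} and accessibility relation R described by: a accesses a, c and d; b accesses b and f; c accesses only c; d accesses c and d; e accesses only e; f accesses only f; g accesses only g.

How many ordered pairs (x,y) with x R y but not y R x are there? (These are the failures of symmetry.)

Enumerating: (a,c), (a,d), (b,f), (d,c).

4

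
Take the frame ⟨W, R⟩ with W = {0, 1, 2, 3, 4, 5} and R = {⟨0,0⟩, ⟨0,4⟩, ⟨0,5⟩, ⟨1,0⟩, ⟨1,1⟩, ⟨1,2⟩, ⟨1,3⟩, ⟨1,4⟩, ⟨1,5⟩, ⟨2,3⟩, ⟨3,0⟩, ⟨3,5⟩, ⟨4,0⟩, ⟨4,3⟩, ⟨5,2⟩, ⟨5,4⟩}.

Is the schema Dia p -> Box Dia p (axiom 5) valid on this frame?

No

The schema 5 characterises exactly the Euclidean frames.
Euclidean: no — 0 R 4 and 0 R 5, but not 4 R 5.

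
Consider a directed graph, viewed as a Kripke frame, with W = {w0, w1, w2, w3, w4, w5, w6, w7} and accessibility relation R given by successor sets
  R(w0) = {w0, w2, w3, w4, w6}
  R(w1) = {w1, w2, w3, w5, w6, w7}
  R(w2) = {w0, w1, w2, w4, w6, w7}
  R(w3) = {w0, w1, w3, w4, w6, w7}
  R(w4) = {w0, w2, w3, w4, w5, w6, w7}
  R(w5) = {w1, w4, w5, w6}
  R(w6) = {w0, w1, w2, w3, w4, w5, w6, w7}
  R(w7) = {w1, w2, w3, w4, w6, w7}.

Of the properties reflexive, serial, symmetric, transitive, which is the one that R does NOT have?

transitive

Reflexive: yes — every world is R-related to itself.
Serial: yes — every world has a successor (e.g. w0 R w0).
Symmetric: yes — every pair in R has its reverse in R.
Transitive: no — w0 R w2 and w2 R w1, but not w0 R w1.
Only transitive fails.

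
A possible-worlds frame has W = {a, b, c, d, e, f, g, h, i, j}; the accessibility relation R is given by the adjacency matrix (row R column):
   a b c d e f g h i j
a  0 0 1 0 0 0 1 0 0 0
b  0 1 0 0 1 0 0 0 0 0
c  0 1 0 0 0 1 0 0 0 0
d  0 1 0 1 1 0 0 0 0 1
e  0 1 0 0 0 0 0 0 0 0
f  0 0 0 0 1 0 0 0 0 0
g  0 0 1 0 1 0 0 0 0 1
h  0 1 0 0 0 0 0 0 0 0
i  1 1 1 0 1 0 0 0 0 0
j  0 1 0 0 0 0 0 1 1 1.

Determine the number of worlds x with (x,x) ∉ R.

7

Enumerating: a, c, e, f, g, h, i.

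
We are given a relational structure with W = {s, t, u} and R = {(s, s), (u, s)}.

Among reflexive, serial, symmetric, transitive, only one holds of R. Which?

Reflexive: no — t is not related to itself.
Serial: no — t has no R-successor.
Symmetric: no — u R s but not s R u.
Transitive: yes — every two-step R-path is closed by a direct edge.
Only transitive holds.

transitive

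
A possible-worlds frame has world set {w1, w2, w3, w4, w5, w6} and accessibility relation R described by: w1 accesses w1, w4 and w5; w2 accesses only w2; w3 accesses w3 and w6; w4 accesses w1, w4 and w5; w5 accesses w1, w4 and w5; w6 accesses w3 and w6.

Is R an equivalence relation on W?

Yes

Reflexive: yes — every world is R-related to itself.
Symmetric: yes — every pair in R has its reverse in R.
Transitive: yes — every two-step R-path is closed by a direct edge.
So R is an equivalence relation.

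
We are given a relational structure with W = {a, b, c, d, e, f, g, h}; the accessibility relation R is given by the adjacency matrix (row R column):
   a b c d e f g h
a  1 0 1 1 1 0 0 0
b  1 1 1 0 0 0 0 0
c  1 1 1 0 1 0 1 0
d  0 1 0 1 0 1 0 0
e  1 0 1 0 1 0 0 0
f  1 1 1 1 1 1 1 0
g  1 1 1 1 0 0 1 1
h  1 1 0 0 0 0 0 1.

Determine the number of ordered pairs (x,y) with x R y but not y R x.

14

Enumerating: (a,d), (b,a), (d,b), (f,a), (f,b), (f,c), (f,e), (f,g), (g,a), (g,b), (g,d), (g,h), (h,a), (h,b).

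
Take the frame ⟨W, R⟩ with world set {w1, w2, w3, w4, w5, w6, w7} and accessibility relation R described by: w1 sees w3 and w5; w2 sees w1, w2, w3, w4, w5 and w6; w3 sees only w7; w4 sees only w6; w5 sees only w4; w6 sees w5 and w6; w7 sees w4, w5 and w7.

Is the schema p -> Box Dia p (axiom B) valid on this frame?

No

The schema B characterises exactly the symmetric frames.
Symmetric: no — w1 R w3 but not w3 R w1.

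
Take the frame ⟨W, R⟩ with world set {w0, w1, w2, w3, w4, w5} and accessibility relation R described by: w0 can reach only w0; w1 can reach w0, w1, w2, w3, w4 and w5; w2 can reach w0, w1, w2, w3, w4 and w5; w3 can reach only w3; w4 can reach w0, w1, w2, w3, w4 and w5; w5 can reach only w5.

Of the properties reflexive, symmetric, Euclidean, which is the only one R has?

reflexive

Reflexive: yes — every world is R-related to itself.
Symmetric: no — w1 R w0 but not w0 R w1.
Euclidean: no — w1 R w0 and w1 R w2, but not w0 R w2.
Only reflexive holds.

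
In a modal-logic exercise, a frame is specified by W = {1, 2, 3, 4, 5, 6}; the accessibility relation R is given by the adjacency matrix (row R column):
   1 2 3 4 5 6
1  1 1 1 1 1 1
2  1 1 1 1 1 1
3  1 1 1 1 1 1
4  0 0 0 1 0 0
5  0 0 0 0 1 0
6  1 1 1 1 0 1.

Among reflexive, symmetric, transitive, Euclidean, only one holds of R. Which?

reflexive

Reflexive: yes — every world is R-related to itself.
Symmetric: no — 1 R 4 but not 4 R 1.
Transitive: no — 6 R 1 and 1 R 5, but not 6 R 5.
Euclidean: no — 1 R 4 and 1 R 2, but not 4 R 2.
Only reflexive holds.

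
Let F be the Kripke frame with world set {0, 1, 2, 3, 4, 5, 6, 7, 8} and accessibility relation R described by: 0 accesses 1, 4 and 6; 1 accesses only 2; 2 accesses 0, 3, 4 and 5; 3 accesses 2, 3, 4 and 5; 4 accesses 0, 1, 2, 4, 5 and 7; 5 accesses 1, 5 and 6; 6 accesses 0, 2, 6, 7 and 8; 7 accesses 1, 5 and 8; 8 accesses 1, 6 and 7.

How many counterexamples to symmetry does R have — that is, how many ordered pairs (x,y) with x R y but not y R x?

16

Enumerating: (0,1), (1,2), (2,0), (2,5), (3,4), (3,5), (4,1), (4,5), (4,7), (5,1), (5,6), (6,2), (6,7), (7,1), (7,5), (8,1).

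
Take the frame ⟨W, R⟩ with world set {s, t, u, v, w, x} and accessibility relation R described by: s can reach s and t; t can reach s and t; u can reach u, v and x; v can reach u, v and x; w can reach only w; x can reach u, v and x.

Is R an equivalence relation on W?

Reflexive: yes — every world is R-related to itself.
Symmetric: yes — every pair in R has its reverse in R.
Transitive: yes — every two-step R-path is closed by a direct edge.
So R is an equivalence relation.

Yes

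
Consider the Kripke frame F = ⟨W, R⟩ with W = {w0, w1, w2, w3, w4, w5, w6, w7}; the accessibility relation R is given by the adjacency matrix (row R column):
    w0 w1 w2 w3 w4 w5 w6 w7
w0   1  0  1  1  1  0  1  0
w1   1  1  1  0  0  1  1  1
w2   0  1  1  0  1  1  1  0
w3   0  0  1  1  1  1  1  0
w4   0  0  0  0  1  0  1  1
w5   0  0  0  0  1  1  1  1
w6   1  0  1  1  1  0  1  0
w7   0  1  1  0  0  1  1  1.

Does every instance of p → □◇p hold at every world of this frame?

No

Axiom B corresponds to the accessibility relation being symmetric.
Symmetric: no — w0 R w2 but not w2 R w0.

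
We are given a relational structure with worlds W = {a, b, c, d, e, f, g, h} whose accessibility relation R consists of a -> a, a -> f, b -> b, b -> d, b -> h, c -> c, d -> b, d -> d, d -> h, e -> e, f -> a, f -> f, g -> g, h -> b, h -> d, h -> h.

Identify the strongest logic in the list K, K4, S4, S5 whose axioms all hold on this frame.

S5

Transitive (axiom 4): yes — every two-step R-path is closed by a direct edge.
Reflexive (axiom T): yes — every world is R-related to itself.
Euclidean (axiom 5): yes — any two successors of a common world are R-related.
So F validates K, K4, S4, S5. The strongest is S5.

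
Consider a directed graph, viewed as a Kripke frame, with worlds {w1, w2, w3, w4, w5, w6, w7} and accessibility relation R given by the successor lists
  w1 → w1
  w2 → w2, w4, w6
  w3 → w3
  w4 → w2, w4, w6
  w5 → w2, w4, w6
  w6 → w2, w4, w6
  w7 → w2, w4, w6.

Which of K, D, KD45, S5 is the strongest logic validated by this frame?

Serial (axiom D): yes — every world has a successor (e.g. w1 R w1).
Euclidean (axiom 5): yes — any two successors of a common world are R-related.
Transitive (axiom 4): yes — every two-step R-path is closed by a direct edge.
Reflexive (axiom T): no — w5 is not related to itself.
So F validates K, D, KD45; S5 would additionally require R to be reflexive. The strongest is KD45.

KD45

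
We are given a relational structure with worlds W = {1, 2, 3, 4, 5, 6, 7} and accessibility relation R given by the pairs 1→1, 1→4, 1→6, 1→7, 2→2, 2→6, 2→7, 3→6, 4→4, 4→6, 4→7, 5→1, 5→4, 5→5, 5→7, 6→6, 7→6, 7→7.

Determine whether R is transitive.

No

Transitive: no — 5 R 1 and 1 R 6, but not 5 R 6.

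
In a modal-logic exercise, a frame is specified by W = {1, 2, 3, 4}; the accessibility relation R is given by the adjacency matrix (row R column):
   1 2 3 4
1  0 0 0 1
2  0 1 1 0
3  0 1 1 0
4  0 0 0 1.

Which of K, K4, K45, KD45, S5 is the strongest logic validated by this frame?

Transitive (axiom 4): yes — every two-step R-path is closed by a direct edge.
Euclidean (axiom 5): yes — any two successors of a common world are R-related.
Serial (axiom D): yes — every world has a successor (e.g. 1 R 4).
Reflexive (axiom T): no — 1 is not related to itself.
So F validates K, K4, K45, KD45; S5 would additionally require R to be reflexive. The strongest is KD45.

KD45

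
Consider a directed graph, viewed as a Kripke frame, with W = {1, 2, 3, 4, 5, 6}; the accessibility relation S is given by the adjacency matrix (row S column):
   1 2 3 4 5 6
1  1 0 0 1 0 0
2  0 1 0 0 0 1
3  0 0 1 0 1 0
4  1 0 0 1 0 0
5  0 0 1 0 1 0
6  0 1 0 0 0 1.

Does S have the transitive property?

Transitive: yes — every two-step S-path is closed by a direct edge.

Yes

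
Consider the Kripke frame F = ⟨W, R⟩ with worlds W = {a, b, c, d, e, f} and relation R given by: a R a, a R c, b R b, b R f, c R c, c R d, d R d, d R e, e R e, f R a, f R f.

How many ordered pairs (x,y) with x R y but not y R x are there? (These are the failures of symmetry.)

Enumerating: (a,c), (b,f), (c,d), (d,e), (f,a).

5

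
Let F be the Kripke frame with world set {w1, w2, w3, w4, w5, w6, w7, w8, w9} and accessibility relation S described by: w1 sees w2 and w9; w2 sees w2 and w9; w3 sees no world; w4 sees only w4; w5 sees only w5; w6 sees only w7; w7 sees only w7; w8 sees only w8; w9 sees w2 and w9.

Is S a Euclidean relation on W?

Yes

Euclidean: yes — any two successors of a common world are S-related.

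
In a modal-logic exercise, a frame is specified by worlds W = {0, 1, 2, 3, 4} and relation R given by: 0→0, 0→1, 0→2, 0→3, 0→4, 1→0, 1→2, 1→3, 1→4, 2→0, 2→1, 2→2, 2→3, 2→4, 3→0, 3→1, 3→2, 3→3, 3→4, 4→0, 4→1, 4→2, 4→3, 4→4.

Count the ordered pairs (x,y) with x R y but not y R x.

R is symmetric; there are no such tuples.

0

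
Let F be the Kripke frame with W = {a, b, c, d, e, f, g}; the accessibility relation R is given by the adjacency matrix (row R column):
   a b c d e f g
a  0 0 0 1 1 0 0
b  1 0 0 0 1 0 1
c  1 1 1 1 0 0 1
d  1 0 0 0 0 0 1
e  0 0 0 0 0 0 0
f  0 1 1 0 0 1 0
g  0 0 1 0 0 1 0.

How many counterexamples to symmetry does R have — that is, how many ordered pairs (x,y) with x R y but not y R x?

Enumerating: (a,e), (b,a), (b,e), (b,g), (c,a), (c,b), (c,d), (d,g), (f,b), (f,c), (g,f).

11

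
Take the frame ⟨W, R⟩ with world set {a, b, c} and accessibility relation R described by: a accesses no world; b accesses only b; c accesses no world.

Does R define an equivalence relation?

No

Reflexive: no — a is not related to itself.
Symmetric: yes — every pair in R has its reverse in R.
Transitive: yes — every two-step R-path is closed by a direct edge.
So R is not an equivalence relation.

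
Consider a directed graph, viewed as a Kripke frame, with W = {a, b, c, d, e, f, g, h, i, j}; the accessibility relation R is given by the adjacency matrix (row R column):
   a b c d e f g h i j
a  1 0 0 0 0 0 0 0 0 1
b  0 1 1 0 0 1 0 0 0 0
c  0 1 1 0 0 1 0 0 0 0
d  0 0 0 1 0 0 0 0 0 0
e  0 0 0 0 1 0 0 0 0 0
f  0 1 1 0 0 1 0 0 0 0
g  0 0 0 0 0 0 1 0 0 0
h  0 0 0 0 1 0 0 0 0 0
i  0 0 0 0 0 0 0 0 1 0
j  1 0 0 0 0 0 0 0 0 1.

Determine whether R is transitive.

Yes

Transitive: yes — every two-step R-path is closed by a direct edge.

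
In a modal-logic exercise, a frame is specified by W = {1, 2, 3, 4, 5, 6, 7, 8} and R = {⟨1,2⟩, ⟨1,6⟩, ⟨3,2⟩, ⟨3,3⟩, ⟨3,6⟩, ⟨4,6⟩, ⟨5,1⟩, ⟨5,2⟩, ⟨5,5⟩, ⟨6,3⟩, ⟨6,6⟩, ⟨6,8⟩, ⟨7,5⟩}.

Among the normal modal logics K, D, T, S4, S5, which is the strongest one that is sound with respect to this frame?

Serial (axiom D): no — 2 has no R-successor.
Reflexive (axiom T): no — 1 is not related to itself.
Transitive (axiom 4): no — 1 R 6 and 6 R 3, but not 1 R 3.
Euclidean (axiom 5): no — 1 R 2 and 1 R 6, but not 2 R 6.
So F validates K; D would additionally require R to be serial. The strongest is K.

K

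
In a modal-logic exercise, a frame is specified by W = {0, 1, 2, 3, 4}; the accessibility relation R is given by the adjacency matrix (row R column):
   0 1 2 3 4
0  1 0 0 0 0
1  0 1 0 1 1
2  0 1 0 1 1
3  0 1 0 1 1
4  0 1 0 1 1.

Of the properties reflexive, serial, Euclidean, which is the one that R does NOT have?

Reflexive: no — 2 is not related to itself.
Serial: yes — every world has a successor (e.g. 0 R 0).
Euclidean: yes — any two successors of a common world are R-related.
Only reflexive fails.

reflexive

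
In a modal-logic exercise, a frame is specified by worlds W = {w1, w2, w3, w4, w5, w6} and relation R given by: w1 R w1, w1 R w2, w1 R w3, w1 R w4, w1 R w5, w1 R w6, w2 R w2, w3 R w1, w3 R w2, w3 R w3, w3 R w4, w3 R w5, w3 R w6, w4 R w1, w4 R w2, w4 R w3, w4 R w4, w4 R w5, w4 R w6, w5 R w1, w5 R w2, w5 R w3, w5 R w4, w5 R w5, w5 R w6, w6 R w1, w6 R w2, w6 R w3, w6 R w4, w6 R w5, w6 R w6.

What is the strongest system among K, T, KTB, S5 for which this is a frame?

Reflexive (axiom T): yes — every world is R-related to itself.
Symmetric (axiom B): no — w1 R w2 but not w2 R w1.
Euclidean (axiom 5): no — w1 R w2 and w1 R w3, but not w2 R w3.
So F validates K, T; KTB would additionally require R to be symmetric. The strongest is T.

T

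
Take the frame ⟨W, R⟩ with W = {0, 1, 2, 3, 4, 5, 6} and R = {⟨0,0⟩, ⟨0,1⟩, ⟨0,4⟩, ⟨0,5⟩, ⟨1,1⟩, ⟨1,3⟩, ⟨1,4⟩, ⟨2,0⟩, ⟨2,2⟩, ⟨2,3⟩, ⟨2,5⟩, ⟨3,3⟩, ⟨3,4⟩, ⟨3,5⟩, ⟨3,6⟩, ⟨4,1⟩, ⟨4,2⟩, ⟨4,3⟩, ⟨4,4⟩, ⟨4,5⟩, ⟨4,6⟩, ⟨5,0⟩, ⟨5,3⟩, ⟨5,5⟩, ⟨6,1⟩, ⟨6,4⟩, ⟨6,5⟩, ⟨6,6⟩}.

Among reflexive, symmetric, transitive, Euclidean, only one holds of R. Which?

Reflexive: yes — every world is R-related to itself.
Symmetric: no — 0 R 1 but not 1 R 0.
Transitive: no — 0 R 1 and 1 R 3, but not 0 R 3.
Euclidean: no — 0 R 1 and 0 R 5, but not 1 R 5.
Only reflexive holds.

reflexive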